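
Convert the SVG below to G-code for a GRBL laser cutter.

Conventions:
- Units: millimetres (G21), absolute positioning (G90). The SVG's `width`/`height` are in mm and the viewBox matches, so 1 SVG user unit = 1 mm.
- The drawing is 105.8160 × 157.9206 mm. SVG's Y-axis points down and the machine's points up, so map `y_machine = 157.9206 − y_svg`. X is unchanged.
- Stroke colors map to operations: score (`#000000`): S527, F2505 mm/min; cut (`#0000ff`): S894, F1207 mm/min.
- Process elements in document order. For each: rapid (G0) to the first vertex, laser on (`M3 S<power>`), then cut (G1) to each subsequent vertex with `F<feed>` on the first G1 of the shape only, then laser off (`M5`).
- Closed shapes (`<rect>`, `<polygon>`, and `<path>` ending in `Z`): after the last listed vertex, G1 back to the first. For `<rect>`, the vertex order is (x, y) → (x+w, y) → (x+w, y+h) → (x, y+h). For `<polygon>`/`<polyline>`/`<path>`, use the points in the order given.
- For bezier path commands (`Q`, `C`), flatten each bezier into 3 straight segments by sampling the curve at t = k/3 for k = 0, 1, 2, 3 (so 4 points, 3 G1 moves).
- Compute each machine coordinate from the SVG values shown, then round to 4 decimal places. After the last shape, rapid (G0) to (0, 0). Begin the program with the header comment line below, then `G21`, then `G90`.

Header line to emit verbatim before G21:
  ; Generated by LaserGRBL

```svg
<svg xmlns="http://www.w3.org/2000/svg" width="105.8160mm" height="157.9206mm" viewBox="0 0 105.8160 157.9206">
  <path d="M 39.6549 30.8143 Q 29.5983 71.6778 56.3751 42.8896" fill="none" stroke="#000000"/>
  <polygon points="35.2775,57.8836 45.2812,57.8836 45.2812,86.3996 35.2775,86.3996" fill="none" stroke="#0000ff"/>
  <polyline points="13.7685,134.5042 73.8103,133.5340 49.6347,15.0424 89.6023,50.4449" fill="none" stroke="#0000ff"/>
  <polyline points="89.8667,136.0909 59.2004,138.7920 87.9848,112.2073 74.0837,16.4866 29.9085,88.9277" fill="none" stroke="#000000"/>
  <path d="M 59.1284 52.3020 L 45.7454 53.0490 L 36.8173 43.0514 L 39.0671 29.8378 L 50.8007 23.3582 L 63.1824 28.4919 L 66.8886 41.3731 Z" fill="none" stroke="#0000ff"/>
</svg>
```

1 u = 1 mm; y_m = 157.9206 − y.

[1] `<path>` quadratic bezier, #000000→score S527 F2505: (39.6549,127.1063) → (37.0431,107.6030) → (42.6165,103.5779) → (56.3751,115.0310)

[2] `<polygon>` rectangle, #0000ff→cut S894 F1207: (35.2775,100.0370) → (45.2812,100.0370) → (45.2812,71.5210) → (35.2775,71.5210) → (35.2775,100.0370) (closed)

[3] `<polyline>` open polyline, #0000ff→cut S894 F1207: (13.7685,23.4164) → (73.8103,24.3866) → (49.6347,142.8782) → (89.6023,107.4757)

[4] `<polyline>` open polyline, #000000→score S527 F2505: (89.8667,21.8297) → (59.2004,19.1286) → (87.9848,45.7133) → (74.0837,141.4340) → (29.9085,68.9929)

[5] `<path>` regular polygon, #0000ff→cut S894 F1207: (59.1284,105.6186) → (45.7454,104.8716) → (36.8173,114.8692) → (39.0671,128.0828) → (50.8007,134.5624) → (63.1824,129.4287) → (66.8886,116.5475) → (59.1284,105.6186) (closed)

; Generated by LaserGRBL
G21
G90
G0 X39.6549 Y127.1063
M3 S527
G1 X37.0431 Y107.6030 F2505
G1 X42.6165 Y103.5779
G1 X56.3751 Y115.0310
M5
G0 X35.2775 Y100.0370
M3 S894
G1 X45.2812 Y100.0370 F1207
G1 X45.2812 Y71.5210
G1 X35.2775 Y71.5210
G1 X35.2775 Y100.0370
M5
G0 X13.7685 Y23.4164
M3 S894
G1 X73.8103 Y24.3866 F1207
G1 X49.6347 Y142.8782
G1 X89.6023 Y107.4757
M5
G0 X89.8667 Y21.8297
M3 S527
G1 X59.2004 Y19.1286 F2505
G1 X87.9848 Y45.7133
G1 X74.0837 Y141.4340
G1 X29.9085 Y68.9929
M5
G0 X59.1284 Y105.6186
M3 S894
G1 X45.7454 Y104.8716 F1207
G1 X36.8173 Y114.8692
G1 X39.0671 Y128.0828
G1 X50.8007 Y134.5624
G1 X63.1824 Y129.4287
G1 X66.8886 Y116.5475
G1 X59.1284 Y105.6186
M5
G0 X0.0000 Y0.0000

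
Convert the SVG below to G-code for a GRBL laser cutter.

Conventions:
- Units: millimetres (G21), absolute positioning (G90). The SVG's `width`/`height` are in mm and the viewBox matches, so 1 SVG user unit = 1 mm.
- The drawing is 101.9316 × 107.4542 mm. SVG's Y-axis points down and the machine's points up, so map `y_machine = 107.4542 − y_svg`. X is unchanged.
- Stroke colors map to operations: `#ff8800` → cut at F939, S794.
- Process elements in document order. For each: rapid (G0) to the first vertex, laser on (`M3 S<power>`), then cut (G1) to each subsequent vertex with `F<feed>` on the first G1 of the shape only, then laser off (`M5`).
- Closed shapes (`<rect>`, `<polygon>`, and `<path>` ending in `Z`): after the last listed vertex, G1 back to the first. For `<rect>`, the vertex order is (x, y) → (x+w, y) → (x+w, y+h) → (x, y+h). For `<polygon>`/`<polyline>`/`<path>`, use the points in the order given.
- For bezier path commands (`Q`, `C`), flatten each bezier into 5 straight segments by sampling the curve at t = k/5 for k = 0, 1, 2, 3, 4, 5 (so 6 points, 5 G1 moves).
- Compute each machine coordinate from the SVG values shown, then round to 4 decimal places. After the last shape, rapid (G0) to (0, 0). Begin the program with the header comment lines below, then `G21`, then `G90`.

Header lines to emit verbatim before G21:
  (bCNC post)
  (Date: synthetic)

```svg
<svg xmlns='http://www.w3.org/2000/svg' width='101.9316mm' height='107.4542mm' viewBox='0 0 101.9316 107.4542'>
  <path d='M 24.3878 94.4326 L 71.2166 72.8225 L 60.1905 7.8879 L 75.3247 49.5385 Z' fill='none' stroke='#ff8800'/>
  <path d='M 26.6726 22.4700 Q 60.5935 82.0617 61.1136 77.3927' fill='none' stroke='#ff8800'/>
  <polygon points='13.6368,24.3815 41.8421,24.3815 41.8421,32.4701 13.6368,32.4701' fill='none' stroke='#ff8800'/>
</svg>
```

(bCNC post)
(Date: synthetic)
G21
G90
G0 X24.3878 Y13.0216
M3 S794
G1 X71.2166 Y34.6317 F939
G1 X60.1905 Y99.5663
G1 X75.3247 Y57.9157
G1 X24.3878 Y13.0216
M5
G0 X26.6726 Y84.9842
M3 S794
G1 X38.9049 Y63.7179 F939
G1 X48.4652 Y47.5926
G1 X55.3534 Y36.6080
G1 X59.5695 Y30.7643
G1 X61.1136 Y30.0615
M5
G0 X13.6368 Y83.0727
M3 S794
G1 X41.8421 Y83.0727 F939
G1 X41.8421 Y74.9841
G1 X13.6368 Y74.9841
G1 X13.6368 Y83.0727
M5
G0 X0.0000 Y0.0000

viewBox `0 0 101.9316 107.4542` with mm width/height → 1 unit = 1 mm. Flip: y_m = 107.4542 − y_svg.

**Shape 1** — `<path>` closed polygon, stroke `#ff8800` → cut (S794, F939). Machine vertices: (24.3878,13.0216) → (71.2166,34.6317) → (60.1905,99.5663) → (75.3247,57.9157) → (24.3878,13.0216). Closed: final G1 returns to the first vertex.

**Shape 2** — `<path>` quadratic bezier, stroke `#ff8800` → cut (S794, F939). Control points (SVG): P0=(26.6726,22.4700), P1=(60.5935,82.0617), P2=(61.1136,77.3927); sampled at t=k/5. Machine vertices: (26.6726,84.9842) → (38.9049,63.7179) → (48.4652,47.5926) → (55.3534,36.6080) → (59.5695,30.7643) → (61.1136,30.0615). Open path.

**Shape 3** — `<polygon>` rectangle, stroke `#ff8800` → cut (S794, F939). Machine vertices: (13.6368,83.0727) → (41.8421,83.0727) → (41.8421,74.9841) → (13.6368,74.9841) → (13.6368,83.0727). Closed: final G1 returns to the first vertex.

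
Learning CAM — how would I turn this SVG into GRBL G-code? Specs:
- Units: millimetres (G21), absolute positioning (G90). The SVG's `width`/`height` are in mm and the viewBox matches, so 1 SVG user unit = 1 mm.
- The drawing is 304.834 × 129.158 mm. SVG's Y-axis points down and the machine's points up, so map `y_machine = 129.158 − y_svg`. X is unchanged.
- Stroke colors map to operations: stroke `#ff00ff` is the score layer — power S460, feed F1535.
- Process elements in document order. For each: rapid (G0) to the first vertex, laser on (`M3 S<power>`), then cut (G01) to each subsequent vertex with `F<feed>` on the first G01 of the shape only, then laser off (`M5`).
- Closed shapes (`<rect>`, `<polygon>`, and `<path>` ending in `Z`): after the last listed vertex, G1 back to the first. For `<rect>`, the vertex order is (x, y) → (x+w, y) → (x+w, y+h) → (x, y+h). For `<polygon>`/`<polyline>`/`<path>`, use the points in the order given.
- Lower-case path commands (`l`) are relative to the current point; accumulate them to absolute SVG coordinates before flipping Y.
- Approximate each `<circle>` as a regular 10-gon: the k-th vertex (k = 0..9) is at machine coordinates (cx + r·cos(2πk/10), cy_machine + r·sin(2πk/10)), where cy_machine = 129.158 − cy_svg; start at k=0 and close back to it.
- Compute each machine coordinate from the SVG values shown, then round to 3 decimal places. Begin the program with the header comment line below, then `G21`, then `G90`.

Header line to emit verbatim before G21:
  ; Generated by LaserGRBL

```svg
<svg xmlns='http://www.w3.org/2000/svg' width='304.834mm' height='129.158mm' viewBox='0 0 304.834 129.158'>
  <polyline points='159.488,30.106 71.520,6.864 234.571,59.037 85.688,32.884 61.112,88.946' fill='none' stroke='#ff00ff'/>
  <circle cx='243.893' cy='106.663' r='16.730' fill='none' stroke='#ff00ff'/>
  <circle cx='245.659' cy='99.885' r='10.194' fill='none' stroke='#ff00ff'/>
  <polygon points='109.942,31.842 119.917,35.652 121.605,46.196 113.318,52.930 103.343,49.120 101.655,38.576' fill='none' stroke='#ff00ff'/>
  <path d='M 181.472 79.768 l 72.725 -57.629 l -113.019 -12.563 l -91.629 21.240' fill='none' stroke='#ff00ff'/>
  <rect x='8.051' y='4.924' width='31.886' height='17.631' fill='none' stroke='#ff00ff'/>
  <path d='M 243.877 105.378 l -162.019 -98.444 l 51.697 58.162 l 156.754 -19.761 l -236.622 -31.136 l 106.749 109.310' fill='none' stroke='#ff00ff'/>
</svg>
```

; Generated by LaserGRBL
G21
G90
G0 X159.488 Y99.052
M3 S460
G01 X71.520 Y122.294 F1535
G01 X234.571 Y70.121
G01 X85.688 Y96.274
G01 X61.112 Y40.212
M5
G0 X260.623 Y22.495
M3 S460
G01 X257.428 Y32.329 F1535
G01 X249.063 Y38.406
G01 X238.723 Y38.406
G01 X230.358 Y32.329
G01 X227.163 Y22.495
G01 X230.358 Y12.661
G01 X238.723 Y6.584
G01 X249.063 Y6.584
G01 X257.428 Y12.661
G01 X260.623 Y22.495
M5
G0 X255.853 Y29.273
M3 S460
G01 X253.906 Y35.265 F1535
G01 X248.809 Y38.968
G01 X242.509 Y38.968
G01 X237.412 Y35.265
G01 X235.465 Y29.273
G01 X237.412 Y23.281
G01 X242.509 Y19.578
G01 X248.809 Y19.578
G01 X253.906 Y23.281
G01 X255.853 Y29.273
M5
G0 X109.942 Y97.316
M3 S460
G01 X119.917 Y93.506 F1535
G01 X121.605 Y82.962
G01 X113.318 Y76.228
G01 X103.343 Y80.038
G01 X101.655 Y90.582
G01 X109.942 Y97.316
M5
G0 X181.472 Y49.390
M3 S460
G01 X254.197 Y107.019 F1535
G01 X141.178 Y119.582
G01 X49.549 Y98.342
M5
G0 X8.051 Y124.234
M3 S460
G01 X39.937 Y124.234 F1535
G01 X39.937 Y106.603
G01 X8.051 Y106.603
G01 X8.051 Y124.234
M5
G0 X243.877 Y23.780
M3 S460
G01 X81.858 Y122.224 F1535
G01 X133.555 Y64.062
G01 X290.309 Y83.823
G01 X53.687 Y114.959
G01 X160.436 Y5.649
M5

Since the viewBox matches the mm dimensions, user units are millimetres directly. The only transform is the Y-flip y_m = 129.158 − y_svg.

Shape 1 is a open polyline drawn with `<polyline>`. Its stroke #ff00ff means score at S460, F1535. After flipping Y the toolpath is (159.488,99.052) → (71.520,122.294) → (234.571,70.121) → (85.688,96.274) → (61.112,40.212).

Shape 2 is a circle drawn with `<circle>`. Its stroke #ff00ff means score at S460, F1535. After flipping Y the toolpath is (260.623,22.495) → (257.428,32.329) → (249.063,38.406) → (238.723,38.406) → (230.358,32.329) → (227.163,22.495) → (230.358,12.661) → (238.723,6.584) → (249.063,6.584) → (257.428,12.661) → (260.623,22.495), returning to the start.

Shape 3 is a circle drawn with `<circle>`. Its stroke #ff00ff means score at S460, F1535. After flipping Y the toolpath is (255.853,29.273) → (253.906,35.265) → (248.809,38.968) → (242.509,38.968) → (237.412,35.265) → (235.465,29.273) → (237.412,23.281) → (242.509,19.578) → (248.809,19.578) → (253.906,23.281) → (255.853,29.273), returning to the start.

Shape 4 is a regular polygon drawn with `<polygon>`. Its stroke #ff00ff means score at S460, F1535. After flipping Y the toolpath is (109.942,97.316) → (119.917,93.506) → (121.605,82.962) → (113.318,76.228) → (103.343,80.038) → (101.655,90.582) → (109.942,97.316), returning to the start.

Shape 5 is a open polyline drawn with `<path>`. Its stroke #ff00ff means score at S460, F1535. After flipping Y the toolpath is (181.472,49.390) → (254.197,107.019) → (141.178,119.582) → (49.549,98.342).

Shape 6 is a rectangle drawn with `<rect>`. Its stroke #ff00ff means score at S460, F1535. After flipping Y the toolpath is (8.051,124.234) → (39.937,124.234) → (39.937,106.603) → (8.051,106.603) → (8.051,124.234), returning to the start.

Shape 7 is a open polyline drawn with `<path>`. Its stroke #ff00ff means score at S460, F1535. After flipping Y the toolpath is (243.877,23.780) → (81.858,122.224) → (133.555,64.062) → (290.309,83.823) → (53.687,114.959) → (160.436,5.649).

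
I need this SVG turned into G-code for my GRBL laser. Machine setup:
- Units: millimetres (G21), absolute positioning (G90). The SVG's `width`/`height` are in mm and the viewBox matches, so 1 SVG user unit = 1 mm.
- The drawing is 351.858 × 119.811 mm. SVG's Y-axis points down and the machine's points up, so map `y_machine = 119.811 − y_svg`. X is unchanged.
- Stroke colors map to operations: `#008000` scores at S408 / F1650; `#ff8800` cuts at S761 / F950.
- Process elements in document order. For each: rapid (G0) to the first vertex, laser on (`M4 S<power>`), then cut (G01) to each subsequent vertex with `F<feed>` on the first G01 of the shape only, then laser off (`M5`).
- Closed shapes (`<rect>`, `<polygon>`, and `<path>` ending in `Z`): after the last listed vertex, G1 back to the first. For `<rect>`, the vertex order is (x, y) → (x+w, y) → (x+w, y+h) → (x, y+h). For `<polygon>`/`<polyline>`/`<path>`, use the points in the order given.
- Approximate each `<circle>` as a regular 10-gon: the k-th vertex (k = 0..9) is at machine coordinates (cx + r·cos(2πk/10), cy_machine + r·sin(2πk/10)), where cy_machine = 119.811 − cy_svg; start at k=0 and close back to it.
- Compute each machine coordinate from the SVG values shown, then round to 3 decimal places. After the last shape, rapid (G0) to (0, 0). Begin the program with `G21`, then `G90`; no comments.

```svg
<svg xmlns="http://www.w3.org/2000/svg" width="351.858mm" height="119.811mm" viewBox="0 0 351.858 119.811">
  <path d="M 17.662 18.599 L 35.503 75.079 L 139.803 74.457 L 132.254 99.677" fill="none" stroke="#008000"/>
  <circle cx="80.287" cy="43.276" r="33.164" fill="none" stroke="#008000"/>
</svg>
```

viewBox `0 0 351.858 119.811` with mm width/height → 1 unit = 1 mm. Flip: y_m = 119.811 − y_svg.

**Shape 1** — `<path>` open polyline, stroke `#008000` → score (S408, F1650). Machine vertices: (17.662,101.212) → (35.503,44.732) → (139.803,45.354) → (132.254,20.134). Open path.

**Shape 2** — `<circle>` circle, stroke `#008000` → score (S408, F1650). Machine vertices: (113.451,76.535) → (107.117,96.028) → (90.535,108.076) → (70.039,108.076) → (53.457,96.028) → (47.123,76.535) → (53.457,57.042) → (70.039,44.994) → (90.535,44.994) → (107.117,57.042) → (113.451,76.535). Closed: final G1 returns to the first vertex.

G21
G90
G0 X17.662 Y101.212
M4 S408
G01 X35.503 Y44.732 F1650
G01 X139.803 Y45.354
G01 X132.254 Y20.134
M5
G0 X113.451 Y76.535
M4 S408
G01 X107.117 Y96.028 F1650
G01 X90.535 Y108.076
G01 X70.039 Y108.076
G01 X53.457 Y96.028
G01 X47.123 Y76.535
G01 X53.457 Y57.042
G01 X70.039 Y44.994
G01 X90.535 Y44.994
G01 X107.117 Y57.042
G01 X113.451 Y76.535
M5
G0 X0.000 Y0.000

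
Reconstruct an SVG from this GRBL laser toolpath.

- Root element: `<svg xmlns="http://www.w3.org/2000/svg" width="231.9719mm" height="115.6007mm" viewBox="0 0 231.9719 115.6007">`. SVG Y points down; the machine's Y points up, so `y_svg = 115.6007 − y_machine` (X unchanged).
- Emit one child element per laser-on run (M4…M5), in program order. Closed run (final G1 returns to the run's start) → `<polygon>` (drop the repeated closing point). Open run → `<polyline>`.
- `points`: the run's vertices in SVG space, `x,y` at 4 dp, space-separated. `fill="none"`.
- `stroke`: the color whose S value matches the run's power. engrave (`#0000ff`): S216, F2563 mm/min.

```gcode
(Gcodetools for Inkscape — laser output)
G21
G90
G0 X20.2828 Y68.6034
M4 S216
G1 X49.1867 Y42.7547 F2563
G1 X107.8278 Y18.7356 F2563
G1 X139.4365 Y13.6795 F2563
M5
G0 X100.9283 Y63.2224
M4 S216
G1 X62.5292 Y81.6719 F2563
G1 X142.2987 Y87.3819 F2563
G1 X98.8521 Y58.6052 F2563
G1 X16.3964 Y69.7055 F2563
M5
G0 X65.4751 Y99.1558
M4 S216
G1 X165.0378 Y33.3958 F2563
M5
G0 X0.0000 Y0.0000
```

<svg xmlns="http://www.w3.org/2000/svg" width="231.9719mm" height="115.6007mm" viewBox="0 0 231.9719 115.6007">
  <polyline points="20.2828,46.9973 49.1867,72.8460 107.8278,96.8651 139.4365,101.9212" fill="none" stroke="#0000ff"/>
  <polyline points="100.9283,52.3783 62.5292,33.9288 142.2987,28.2188 98.8521,56.9955 16.3964,45.8952" fill="none" stroke="#0000ff"/>
  <polyline points="65.4751,16.4449 165.0378,82.2049" fill="none" stroke="#0000ff"/>
</svg>

y_svg = 115.6007 − y_m. Every run uses S216, so all elements get stroke `#0000ff` (engrave).

[1] open run; points: 20.2828,46.9973 49.1867,72.8460 107.8278,96.8651 139.4365,101.9212

[2] open run; points: 100.9283,52.3783 62.5292,33.9288 142.2987,28.2188 98.8521,56.9955 16.3964,45.8952

[3] open run; points: 65.4751,16.4449 165.0378,82.2049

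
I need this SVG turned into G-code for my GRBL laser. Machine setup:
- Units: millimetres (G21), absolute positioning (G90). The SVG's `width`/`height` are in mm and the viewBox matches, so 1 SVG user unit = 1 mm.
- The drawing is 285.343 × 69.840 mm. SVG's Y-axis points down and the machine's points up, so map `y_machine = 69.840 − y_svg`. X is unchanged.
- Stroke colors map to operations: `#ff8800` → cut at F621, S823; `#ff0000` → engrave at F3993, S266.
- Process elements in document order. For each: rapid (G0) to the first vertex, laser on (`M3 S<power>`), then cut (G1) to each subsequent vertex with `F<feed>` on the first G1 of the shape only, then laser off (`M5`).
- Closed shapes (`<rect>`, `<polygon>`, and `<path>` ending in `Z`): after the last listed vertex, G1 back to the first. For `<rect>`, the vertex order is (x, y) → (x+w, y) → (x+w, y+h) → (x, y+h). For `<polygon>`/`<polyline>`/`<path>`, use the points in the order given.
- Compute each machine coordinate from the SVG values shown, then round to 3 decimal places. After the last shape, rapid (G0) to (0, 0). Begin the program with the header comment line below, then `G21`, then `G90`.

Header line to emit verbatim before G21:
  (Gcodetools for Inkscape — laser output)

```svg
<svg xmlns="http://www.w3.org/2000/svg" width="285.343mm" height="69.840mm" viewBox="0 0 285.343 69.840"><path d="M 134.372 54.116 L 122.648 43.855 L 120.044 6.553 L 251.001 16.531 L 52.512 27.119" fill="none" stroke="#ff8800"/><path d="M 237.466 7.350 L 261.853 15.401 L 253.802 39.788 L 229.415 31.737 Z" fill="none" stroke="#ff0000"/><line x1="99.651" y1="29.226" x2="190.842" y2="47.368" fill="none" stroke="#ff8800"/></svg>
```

(Gcodetools for Inkscape — laser output)
G21
G90
G0 X134.372 Y15.724
M3 S823
G1 X122.648 Y25.985 F621
G1 X120.044 Y63.287
G1 X251.001 Y53.309
G1 X52.512 Y42.721
M5
G0 X237.466 Y62.490
M3 S266
G1 X261.853 Y54.439 F3993
G1 X253.802 Y30.052
G1 X229.415 Y38.103
G1 X237.466 Y62.490
M5
G0 X99.651 Y40.614
M3 S823
G1 X190.842 Y22.472 F621
M5
G0 X0.000 Y0.000

viewBox `0 0 285.343 69.840` with mm width/height → 1 unit = 1 mm. Flip: y_m = 69.840 − y_svg.

**Shape 1** — `<path>` open polyline, stroke `#ff8800` → cut (S823, F621). Machine vertices: (134.372,15.724) → (122.648,25.985) → (120.044,63.287) → (251.001,53.309) → (52.512,42.721). Open path.

**Shape 2** — `<path>` regular polygon, stroke `#ff0000` → engrave (S266, F3993). Machine vertices: (237.466,62.490) → (261.853,54.439) → (253.802,30.052) → (229.415,38.103) → (237.466,62.490). Closed: final G1 returns to the first vertex.

**Shape 3** — `<line>` line segment, stroke `#ff8800` → cut (S823, F621). Machine vertices: (99.651,40.614) → (190.842,22.472). Open path.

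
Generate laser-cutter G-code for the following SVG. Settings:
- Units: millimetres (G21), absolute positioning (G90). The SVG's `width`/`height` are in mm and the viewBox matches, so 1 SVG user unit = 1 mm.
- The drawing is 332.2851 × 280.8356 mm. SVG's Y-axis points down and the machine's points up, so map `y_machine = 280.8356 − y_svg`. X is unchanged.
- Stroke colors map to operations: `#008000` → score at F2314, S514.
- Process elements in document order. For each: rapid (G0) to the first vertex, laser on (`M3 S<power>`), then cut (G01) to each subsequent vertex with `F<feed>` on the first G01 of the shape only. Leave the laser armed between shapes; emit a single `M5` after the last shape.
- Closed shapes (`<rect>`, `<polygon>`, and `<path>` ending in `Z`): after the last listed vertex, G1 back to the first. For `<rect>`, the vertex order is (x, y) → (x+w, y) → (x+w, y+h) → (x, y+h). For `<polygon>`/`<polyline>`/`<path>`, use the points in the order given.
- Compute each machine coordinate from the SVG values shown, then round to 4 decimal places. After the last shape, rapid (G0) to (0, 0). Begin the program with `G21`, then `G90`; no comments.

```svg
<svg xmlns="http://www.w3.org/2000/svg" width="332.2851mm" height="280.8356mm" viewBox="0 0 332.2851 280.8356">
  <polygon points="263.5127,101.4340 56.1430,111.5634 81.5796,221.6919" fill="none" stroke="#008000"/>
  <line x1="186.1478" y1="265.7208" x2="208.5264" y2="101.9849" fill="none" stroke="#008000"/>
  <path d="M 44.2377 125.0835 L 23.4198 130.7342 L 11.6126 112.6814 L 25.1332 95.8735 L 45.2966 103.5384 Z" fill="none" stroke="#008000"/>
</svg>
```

1 u = 1 mm; y_m = 280.8356 − y.

[1] `<polygon>` closed polygon, #008000→score S514 F2314: (263.5127,179.4016) → (56.1430,169.2722) → (81.5796,59.1437) → (263.5127,179.4016) (closed)

[2] `<line>` line segment, #008000→score S514 F2314: (186.1478,15.1148) → (208.5264,178.8507)

[3] `<path>` regular polygon, #008000→score S514 F2314: (44.2377,155.7521) → (23.4198,150.1014) → (11.6126,168.1542) → (25.1332,184.9621) → (45.2966,177.2972) → (44.2377,155.7521) (closed)

G21
G90
G0 X263.5127 Y179.4016
M3 S514
G01 X56.1430 Y169.2722 F2314
G01 X81.5796 Y59.1437
G01 X263.5127 Y179.4016
G0 X186.1478 Y15.1148
M3 S514
G01 X208.5264 Y178.8507 F2314
G0 X44.2377 Y155.7521
M3 S514
G01 X23.4198 Y150.1014 F2314
G01 X11.6126 Y168.1542
G01 X25.1332 Y184.9621
G01 X45.2966 Y177.2972
G01 X44.2377 Y155.7521
M5
G0 X0.0000 Y0.0000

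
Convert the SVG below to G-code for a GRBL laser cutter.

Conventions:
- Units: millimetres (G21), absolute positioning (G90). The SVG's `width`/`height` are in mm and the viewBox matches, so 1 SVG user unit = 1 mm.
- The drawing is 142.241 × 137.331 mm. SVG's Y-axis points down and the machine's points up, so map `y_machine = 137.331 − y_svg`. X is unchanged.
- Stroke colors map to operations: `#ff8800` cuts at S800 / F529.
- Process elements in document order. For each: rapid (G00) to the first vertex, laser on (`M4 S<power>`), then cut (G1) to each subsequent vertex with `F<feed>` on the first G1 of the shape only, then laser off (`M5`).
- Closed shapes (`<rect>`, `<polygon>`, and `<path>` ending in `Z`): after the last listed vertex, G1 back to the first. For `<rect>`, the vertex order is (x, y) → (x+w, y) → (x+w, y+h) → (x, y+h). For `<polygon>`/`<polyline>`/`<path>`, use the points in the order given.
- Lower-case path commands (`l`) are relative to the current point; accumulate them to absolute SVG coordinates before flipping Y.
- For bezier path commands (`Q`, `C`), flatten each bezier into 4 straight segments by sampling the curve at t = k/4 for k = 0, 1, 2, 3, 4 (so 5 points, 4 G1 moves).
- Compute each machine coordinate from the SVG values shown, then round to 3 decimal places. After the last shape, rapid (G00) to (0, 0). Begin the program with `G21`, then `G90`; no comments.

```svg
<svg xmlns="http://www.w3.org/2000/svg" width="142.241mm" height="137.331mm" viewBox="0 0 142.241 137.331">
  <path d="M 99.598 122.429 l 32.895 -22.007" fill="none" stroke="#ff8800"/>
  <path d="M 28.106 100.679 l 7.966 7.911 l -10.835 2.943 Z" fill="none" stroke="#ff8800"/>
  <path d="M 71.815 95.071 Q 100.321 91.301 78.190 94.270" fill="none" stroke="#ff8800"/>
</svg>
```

Since the viewBox matches the mm dimensions, user units are millimetres directly. The only transform is the Y-flip y_m = 137.331 − y_svg.

Shape 1 is a line segment drawn with `<path>`. Its stroke #ff8800 means cut at S800, F529. After flipping Y the toolpath is (99.598,14.902) → (132.493,36.909).

Shape 2 is a regular polygon drawn with `<path>`. Its stroke #ff8800 means cut at S800, F529. After flipping Y the toolpath is (28.106,36.652) → (36.072,28.741) → (25.237,25.798) → (28.106,36.652), returning to the start.

Shape 3 is a quadratic bezier drawn with `<path>`. Its stroke #ff8800 means cut at S800, F529. After flipping Y the toolpath is (71.815,42.260) → (82.903,43.724) → (87.662,44.345) → (86.091,44.124) → (78.190,43.061).

G21
G90
G00 X99.598 Y14.902
M4 S800
G1 X132.493 Y36.909 F529
M5
G00 X28.106 Y36.652
M4 S800
G1 X36.072 Y28.741 F529
G1 X25.237 Y25.798
G1 X28.106 Y36.652
M5
G00 X71.815 Y42.260
M4 S800
G1 X82.903 Y43.724 F529
G1 X87.662 Y44.345
G1 X86.091 Y44.124
G1 X78.190 Y43.061
M5
G00 X0.000 Y0.000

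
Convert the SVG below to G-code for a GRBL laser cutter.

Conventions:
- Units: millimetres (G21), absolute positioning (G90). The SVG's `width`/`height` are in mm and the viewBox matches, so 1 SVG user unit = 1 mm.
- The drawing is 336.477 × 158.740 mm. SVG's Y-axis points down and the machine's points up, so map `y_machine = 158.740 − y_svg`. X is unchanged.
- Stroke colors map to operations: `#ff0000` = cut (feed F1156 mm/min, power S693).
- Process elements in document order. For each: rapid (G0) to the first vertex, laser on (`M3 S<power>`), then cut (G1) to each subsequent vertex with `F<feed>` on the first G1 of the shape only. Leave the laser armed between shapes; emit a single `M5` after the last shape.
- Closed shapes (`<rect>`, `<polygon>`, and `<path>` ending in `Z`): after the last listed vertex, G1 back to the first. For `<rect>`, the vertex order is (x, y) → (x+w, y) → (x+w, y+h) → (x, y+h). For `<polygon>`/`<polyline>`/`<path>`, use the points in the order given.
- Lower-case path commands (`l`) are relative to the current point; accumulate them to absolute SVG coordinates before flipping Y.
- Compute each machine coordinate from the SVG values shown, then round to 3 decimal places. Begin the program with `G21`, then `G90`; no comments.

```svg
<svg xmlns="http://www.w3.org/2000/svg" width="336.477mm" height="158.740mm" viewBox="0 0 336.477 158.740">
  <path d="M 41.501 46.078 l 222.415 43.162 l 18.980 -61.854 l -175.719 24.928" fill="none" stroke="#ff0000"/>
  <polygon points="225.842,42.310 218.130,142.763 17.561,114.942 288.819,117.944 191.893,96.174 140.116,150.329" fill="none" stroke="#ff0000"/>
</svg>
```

viewBox `0 0 336.477 158.740` with mm width/height → 1 unit = 1 mm. Flip: y_m = 158.740 − y_svg.

**Shape 1** — `<path>` open polyline, stroke `#ff0000` → cut (S693, F1156). Machine vertices: (41.501,112.662) → (263.916,69.500) → (282.896,131.354) → (107.177,106.426). Open path.

**Shape 2** — `<polygon>` closed polygon, stroke `#ff0000` → cut (S693, F1156). Machine vertices: (225.842,116.430) → (218.130,15.977) → (17.561,43.798) → (288.819,40.796) → (191.893,62.566) → (140.116,8.411) → (225.842,116.430). Closed: final G1 returns to the first vertex.

G21
G90
G0 X41.501 Y112.662
M3 S693
G1 X263.916 Y69.500 F1156
G1 X282.896 Y131.354
G1 X107.177 Y106.426
G0 X225.842 Y116.430
M3 S693
G1 X218.130 Y15.977 F1156
G1 X17.561 Y43.798
G1 X288.819 Y40.796
G1 X191.893 Y62.566
G1 X140.116 Y8.411
G1 X225.842 Y116.430
M5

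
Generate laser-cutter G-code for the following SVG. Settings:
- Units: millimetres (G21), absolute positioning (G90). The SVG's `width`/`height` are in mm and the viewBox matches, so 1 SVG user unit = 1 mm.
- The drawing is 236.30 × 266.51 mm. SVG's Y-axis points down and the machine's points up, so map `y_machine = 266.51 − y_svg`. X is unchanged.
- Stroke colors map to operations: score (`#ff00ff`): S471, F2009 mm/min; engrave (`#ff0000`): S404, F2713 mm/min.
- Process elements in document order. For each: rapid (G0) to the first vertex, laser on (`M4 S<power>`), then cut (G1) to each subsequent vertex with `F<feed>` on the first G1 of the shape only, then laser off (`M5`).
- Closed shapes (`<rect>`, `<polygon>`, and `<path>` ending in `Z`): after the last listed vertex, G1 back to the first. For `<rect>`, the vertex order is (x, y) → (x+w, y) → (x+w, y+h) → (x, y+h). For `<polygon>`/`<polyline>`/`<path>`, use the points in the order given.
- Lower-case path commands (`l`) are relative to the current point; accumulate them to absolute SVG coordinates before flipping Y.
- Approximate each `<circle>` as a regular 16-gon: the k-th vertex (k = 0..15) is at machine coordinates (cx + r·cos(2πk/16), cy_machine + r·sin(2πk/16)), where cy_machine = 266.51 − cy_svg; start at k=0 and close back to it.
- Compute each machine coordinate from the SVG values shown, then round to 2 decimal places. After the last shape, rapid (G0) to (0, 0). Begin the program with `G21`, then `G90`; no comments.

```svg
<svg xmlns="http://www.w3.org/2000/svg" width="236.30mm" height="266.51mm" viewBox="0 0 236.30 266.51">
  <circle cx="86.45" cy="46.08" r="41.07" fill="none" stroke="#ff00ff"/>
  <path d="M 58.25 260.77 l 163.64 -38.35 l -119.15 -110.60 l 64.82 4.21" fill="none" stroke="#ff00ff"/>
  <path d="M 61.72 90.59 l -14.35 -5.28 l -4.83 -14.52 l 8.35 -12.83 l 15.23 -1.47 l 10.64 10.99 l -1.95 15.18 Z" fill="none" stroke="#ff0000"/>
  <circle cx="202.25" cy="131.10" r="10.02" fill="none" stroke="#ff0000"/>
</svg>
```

G21
G90
G0 X127.52 Y220.43
M4 S471
G1 X124.39 Y236.15 F2009
G1 X115.49 Y249.47
G1 X102.17 Y258.37
G1 X86.45 Y261.50
G1 X70.73 Y258.37
G1 X57.41 Y249.47
G1 X48.51 Y236.15
G1 X45.38 Y220.43
G1 X48.51 Y204.71
G1 X57.41 Y191.39
G1 X70.73 Y182.49
G1 X86.45 Y179.36
G1 X102.17 Y182.49
G1 X115.49 Y191.39
G1 X124.39 Y204.71
G1 X127.52 Y220.43
M5
G0 X58.25 Y5.74
M4 S471
G1 X221.89 Y44.09 F2009
G1 X102.74 Y154.69
G1 X167.56 Y150.48
M5
G0 X61.72 Y175.92
M4 S404
G1 X47.37 Y181.20 F2713
G1 X42.54 Y195.72
G1 X50.89 Y208.55
G1 X66.12 Y210.02
G1 X76.76 Y199.03
G1 X74.81 Y183.85
G1 X61.72 Y175.92
M5
G0 X212.27 Y135.41
M4 S404
G1 X211.51 Y139.24 F2713
G1 X209.34 Y142.50
G1 X206.08 Y144.67
G1 X202.25 Y145.43
G1 X198.42 Y144.67
G1 X195.16 Y142.50
G1 X192.99 Y139.24
G1 X192.23 Y135.41
G1 X192.99 Y131.58
G1 X195.16 Y128.32
G1 X198.42 Y126.15
G1 X202.25 Y125.39
G1 X206.08 Y126.15
G1 X209.34 Y128.32
G1 X211.51 Y131.58
G1 X212.27 Y135.41
M5
G0 X0.00 Y0.00

Since the viewBox matches the mm dimensions, user units are millimetres directly. The only transform is the Y-flip y_m = 266.51 − y_svg.

Shape 1 is a circle drawn with `<circle>`. Its stroke #ff00ff means score at S471, F2009. After flipping Y the toolpath is (127.52,220.43) → (124.39,236.15) → (115.49,249.47) → (102.17,258.37) → (86.45,261.50) → (70.73,258.37) → (57.41,249.47) → (48.51,236.15) → (45.38,220.43) → (48.51,204.71) → (57.41,191.39) → (70.73,182.49) → (86.45,179.36) → (102.17,182.49) → (115.49,191.39) → (124.39,204.71) → (127.52,220.43), returning to the start.

Shape 2 is a open polyline drawn with `<path>`. Its stroke #ff00ff means score at S471, F2009. After flipping Y the toolpath is (58.25,5.74) → (221.89,44.09) → (102.74,154.69) → (167.56,150.48).

Shape 3 is a regular polygon drawn with `<path>`. Its stroke #ff0000 means engrave at S404, F2713. After flipping Y the toolpath is (61.72,175.92) → (47.37,181.20) → (42.54,195.72) → (50.89,208.55) → (66.12,210.02) → (76.76,199.03) → (74.81,183.85) → (61.72,175.92), returning to the start.

Shape 4 is a circle drawn with `<circle>`. Its stroke #ff0000 means engrave at S404, F2713. After flipping Y the toolpath is (212.27,135.41) → (211.51,139.24) → (209.34,142.50) → (206.08,144.67) → (202.25,145.43) → (198.42,144.67) → (195.16,142.50) → (192.99,139.24) → (192.23,135.41) → (192.99,131.58) → (195.16,128.32) → (198.42,126.15) → (202.25,125.39) → (206.08,126.15) → (209.34,128.32) → (211.51,131.58) → (212.27,135.41), returning to the start.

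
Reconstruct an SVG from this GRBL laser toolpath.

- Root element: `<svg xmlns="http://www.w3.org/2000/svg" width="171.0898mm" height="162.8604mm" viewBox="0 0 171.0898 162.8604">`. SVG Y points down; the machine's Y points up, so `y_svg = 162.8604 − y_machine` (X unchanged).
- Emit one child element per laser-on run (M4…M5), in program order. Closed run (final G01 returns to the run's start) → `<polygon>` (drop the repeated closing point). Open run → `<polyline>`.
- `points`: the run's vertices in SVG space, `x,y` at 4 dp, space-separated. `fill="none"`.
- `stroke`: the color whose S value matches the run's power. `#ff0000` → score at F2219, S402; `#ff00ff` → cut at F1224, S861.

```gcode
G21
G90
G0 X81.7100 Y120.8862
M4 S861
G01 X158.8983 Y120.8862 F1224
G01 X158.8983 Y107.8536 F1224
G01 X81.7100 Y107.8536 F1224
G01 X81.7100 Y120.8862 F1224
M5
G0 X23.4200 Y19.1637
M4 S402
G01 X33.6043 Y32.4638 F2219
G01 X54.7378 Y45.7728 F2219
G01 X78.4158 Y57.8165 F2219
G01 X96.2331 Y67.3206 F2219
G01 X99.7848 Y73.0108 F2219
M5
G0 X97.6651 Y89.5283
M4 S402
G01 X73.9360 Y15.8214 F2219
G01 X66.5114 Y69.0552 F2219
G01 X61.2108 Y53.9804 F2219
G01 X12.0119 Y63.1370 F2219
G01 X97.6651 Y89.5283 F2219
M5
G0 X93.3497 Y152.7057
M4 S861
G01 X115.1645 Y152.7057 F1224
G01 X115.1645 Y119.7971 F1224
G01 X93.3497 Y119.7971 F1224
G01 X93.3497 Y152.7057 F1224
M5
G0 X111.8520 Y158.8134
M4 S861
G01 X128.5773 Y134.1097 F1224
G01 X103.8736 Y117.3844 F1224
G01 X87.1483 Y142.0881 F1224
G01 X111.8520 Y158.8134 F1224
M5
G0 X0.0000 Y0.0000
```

<svg xmlns="http://www.w3.org/2000/svg" width="171.0898mm" height="162.8604mm" viewBox="0 0 171.0898 162.8604">
  <polygon points="81.7100,41.9742 158.8983,41.9742 158.8983,55.0068 81.7100,55.0068" fill="none" stroke="#ff00ff"/>
  <polyline points="23.4200,143.6967 33.6043,130.3966 54.7378,117.0876 78.4158,105.0439 96.2331,95.5398 99.7848,89.8496" fill="none" stroke="#ff0000"/>
  <polygon points="97.6651,73.3321 73.9360,147.0390 66.5114,93.8052 61.2108,108.8800 12.0119,99.7234" fill="none" stroke="#ff0000"/>
  <polygon points="93.3497,10.1547 115.1645,10.1547 115.1645,43.0633 93.3497,43.0633" fill="none" stroke="#ff00ff"/>
  <polygon points="111.8520,4.0470 128.5773,28.7507 103.8736,45.4760 87.1483,20.7723" fill="none" stroke="#ff00ff"/>
</svg>

y_svg = 162.8604 − y_m.

[1] S861→`#ff00ff` (cut); closed run; points: 81.7100,41.9742 158.8983,41.9742 158.8983,55.0068 81.7100,55.0068

[2] S402→`#ff0000` (score); open run; points: 23.4200,143.6967 33.6043,130.3966 54.7378,117.0876 78.4158,105.0439 96.2331,95.5398 99.7848,89.8496

[3] S402→`#ff0000` (score); closed run; points: 97.6651,73.3321 73.9360,147.0390 66.5114,93.8052 61.2108,108.8800 12.0119,99.7234

[4] S861→`#ff00ff` (cut); closed run; points: 93.3497,10.1547 115.1645,10.1547 115.1645,43.0633 93.3497,43.0633

[5] S861→`#ff00ff` (cut); closed run; points: 111.8520,4.0470 128.5773,28.7507 103.8736,45.4760 87.1483,20.7723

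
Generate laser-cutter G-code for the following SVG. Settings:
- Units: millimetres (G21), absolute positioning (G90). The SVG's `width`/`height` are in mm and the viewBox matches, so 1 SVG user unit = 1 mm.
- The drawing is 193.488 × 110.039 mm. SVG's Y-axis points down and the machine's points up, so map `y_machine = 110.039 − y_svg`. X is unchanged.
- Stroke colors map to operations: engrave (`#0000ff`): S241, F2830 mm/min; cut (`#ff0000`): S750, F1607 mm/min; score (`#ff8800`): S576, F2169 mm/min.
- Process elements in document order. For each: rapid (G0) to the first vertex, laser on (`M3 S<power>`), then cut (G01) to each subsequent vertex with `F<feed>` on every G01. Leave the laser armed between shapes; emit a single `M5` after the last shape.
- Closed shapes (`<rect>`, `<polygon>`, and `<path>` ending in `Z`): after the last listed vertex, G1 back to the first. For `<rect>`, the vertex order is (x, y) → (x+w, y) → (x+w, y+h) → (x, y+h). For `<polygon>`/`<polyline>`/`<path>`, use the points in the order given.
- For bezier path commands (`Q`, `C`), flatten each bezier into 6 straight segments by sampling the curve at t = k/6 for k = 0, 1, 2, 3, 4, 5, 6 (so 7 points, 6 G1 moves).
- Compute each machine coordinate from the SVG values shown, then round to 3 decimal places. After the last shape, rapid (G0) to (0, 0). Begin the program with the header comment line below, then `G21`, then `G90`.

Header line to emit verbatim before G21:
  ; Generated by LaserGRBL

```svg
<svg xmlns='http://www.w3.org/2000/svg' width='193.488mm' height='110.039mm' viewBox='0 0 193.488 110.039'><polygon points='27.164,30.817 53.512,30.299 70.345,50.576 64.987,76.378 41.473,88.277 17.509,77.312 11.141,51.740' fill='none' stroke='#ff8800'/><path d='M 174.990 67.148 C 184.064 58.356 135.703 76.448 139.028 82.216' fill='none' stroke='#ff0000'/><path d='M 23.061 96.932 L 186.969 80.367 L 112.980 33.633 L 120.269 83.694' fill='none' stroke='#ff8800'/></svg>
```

Since the viewBox matches the mm dimensions, user units are millimetres directly. The only transform is the Y-flip y_m = 110.039 − y_svg.

Shape 1 is a regular polygon drawn with `<polygon>`. Its stroke #ff8800 means score at S576, F2169. After flipping Y the toolpath is (27.164,79.222) → (53.512,79.740) → (70.345,59.463) → (64.987,33.661) → (41.473,21.762) → (17.509,32.727) → (11.141,58.299) → (27.164,79.222), returning to the start.

Shape 2 is a cubic bezier drawn with `<path>`. Its stroke #ff0000 means cut at S750, F1607. After flipping Y the toolpath is (174.990,42.891) → (175.246,45.228) → (168.961,44.174) → (159.165,40.817) → (148.890,36.247) → (141.167,31.552) → (139.028,27.823).

Shape 3 is a open polyline drawn with `<path>`. Its stroke #ff8800 means score at S576, F2169. After flipping Y the toolpath is (23.061,13.107) → (186.969,29.672) → (112.980,76.406) → (120.269,26.345).

; Generated by LaserGRBL
G21
G90
G0 X27.164 Y79.222
M3 S576
G01 X53.512 Y79.740 F2169
G01 X70.345 Y59.463 F2169
G01 X64.987 Y33.661 F2169
G01 X41.473 Y21.762 F2169
G01 X17.509 Y32.727 F2169
G01 X11.141 Y58.299 F2169
G01 X27.164 Y79.222 F2169
G0 X174.990 Y42.891
M3 S750
G01 X175.246 Y45.228 F1607
G01 X168.961 Y44.174 F1607
G01 X159.165 Y40.817 F1607
G01 X148.890 Y36.247 F1607
G01 X141.167 Y31.552 F1607
G01 X139.028 Y27.823 F1607
G0 X23.061 Y13.107
M3 S576
G01 X186.969 Y29.672 F2169
G01 X112.980 Y76.406 F2169
G01 X120.269 Y26.345 F2169
M5
G0 X0.000 Y0.000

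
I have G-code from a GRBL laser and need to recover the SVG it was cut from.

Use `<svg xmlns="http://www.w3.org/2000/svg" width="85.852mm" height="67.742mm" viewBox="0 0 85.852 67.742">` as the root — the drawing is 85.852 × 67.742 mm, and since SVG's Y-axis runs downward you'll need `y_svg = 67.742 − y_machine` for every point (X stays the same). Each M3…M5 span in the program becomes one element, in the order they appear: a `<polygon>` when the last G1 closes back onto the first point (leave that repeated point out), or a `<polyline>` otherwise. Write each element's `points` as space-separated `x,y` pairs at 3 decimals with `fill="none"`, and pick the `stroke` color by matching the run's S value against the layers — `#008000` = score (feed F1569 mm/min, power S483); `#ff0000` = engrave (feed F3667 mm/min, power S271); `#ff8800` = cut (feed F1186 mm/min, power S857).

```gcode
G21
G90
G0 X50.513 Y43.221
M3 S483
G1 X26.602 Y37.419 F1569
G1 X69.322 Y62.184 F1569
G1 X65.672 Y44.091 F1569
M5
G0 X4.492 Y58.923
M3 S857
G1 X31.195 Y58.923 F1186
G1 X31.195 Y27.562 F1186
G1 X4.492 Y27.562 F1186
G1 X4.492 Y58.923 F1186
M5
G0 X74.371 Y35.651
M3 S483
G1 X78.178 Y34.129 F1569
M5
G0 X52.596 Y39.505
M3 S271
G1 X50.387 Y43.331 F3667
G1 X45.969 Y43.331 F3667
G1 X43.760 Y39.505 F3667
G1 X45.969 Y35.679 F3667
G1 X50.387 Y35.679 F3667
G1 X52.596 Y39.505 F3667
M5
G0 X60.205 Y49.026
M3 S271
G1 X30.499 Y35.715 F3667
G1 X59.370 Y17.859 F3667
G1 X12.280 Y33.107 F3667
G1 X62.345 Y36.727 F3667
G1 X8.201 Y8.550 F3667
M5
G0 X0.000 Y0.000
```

Each laser-on run becomes one SVG element. Flip Y back into SVG space with y_svg = 67.742 − y_machine.

Run 1: S483 ⇒ score layer `#008000`. The run is open, so emit a `<polyline>` with points (Y-flipped): 50.513,24.521 26.602,30.323 69.322,5.558 65.672,23.651.

Run 2: the run's S857 means `#ff8800` (cut). The run returns to its start, so emit a `<polygon>` with points (Y-flipped): 4.492,8.819 31.195,8.819 31.195,40.180 4.492,40.180.

Run 3: S483 ⇒ score layer `#008000`. The run is open, so emit a `<polyline>` with points (Y-flipped): 74.371,32.091 78.178,33.613.

Run 4: S271 ⇒ engrave layer `#ff0000`. The run returns to its start, so emit a `<polygon>` with points (Y-flipped): 52.596,28.237 50.387,24.411 45.969,24.411 43.760,28.237 45.969,32.063 50.387,32.063.

Run 5: the run's S271 means `#ff0000` (engrave). The run is open, so emit a `<polyline>` with points (Y-flipped): 60.205,18.716 30.499,32.027 59.370,49.883 12.280,34.635 62.345,31.015 8.201,59.192.

<svg xmlns="http://www.w3.org/2000/svg" width="85.852mm" height="67.742mm" viewBox="0 0 85.852 67.742">
  <polyline points="50.513,24.521 26.602,30.323 69.322,5.558 65.672,23.651" fill="none" stroke="#008000"/>
  <polygon points="4.492,8.819 31.195,8.819 31.195,40.180 4.492,40.180" fill="none" stroke="#ff8800"/>
  <polyline points="74.371,32.091 78.178,33.613" fill="none" stroke="#008000"/>
  <polygon points="52.596,28.237 50.387,24.411 45.969,24.411 43.760,28.237 45.969,32.063 50.387,32.063" fill="none" stroke="#ff0000"/>
  <polyline points="60.205,18.716 30.499,32.027 59.370,49.883 12.280,34.635 62.345,31.015 8.201,59.192" fill="none" stroke="#ff0000"/>
</svg>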